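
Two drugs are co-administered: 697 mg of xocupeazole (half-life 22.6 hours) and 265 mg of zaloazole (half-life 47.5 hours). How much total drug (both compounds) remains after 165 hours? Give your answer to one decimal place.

28.3 mg

xocupeazole: 697 × (1/2)^(165/22.6) = 697 × (1/2)^7.3009 ≈ 4.4203 mg.
zaloazole: 265 × (1/2)^(165/47.5) = 265 × (1/2)^3.4737 ≈ 23.854 mg.
Total = 4.4203 + 23.854 ≈ 28.274 mg.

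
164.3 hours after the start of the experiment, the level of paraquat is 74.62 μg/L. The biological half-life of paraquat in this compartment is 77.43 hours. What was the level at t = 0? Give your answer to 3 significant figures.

325 μg/L

Number of half-lives elapsed: n = 164.3/77.43 ≈ 2.1219.
A₀ = A × 2^n = 74.62 × 2^2.1219 = 74.62 × 4.3527 ≈ 324.8 μg/L.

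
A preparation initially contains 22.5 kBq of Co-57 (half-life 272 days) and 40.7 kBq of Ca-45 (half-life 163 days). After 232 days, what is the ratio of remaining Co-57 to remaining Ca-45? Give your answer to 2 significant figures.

0.82

Co-57: 22.5 × (1/2)^(232/272) = 22.5 × (1/2)^0.85294 ≈ 12.457 kBq.
Ca-45: 40.7 × (1/2)^(232/163) = 40.7 × (1/2)^1.4233 ≈ 15.175 kBq.
Ratio ≈ 12.457 / 15.175 ≈ 0.82089.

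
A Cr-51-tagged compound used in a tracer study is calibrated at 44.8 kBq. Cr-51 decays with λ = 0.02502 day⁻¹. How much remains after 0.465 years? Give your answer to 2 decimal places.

t½ = ln 2 / λ = 0.69315 / 0.02502 ≈ 27.704 days.
Convert the elapsed time: 0.465 years = 169.725 days.
Number of half-lives: n = 169.725/27.704 ≈ 6.1264.
Remaining = 44.8 × (1/2)^6.1264 = 44.8 × 0.014314 ≈ 0.64127 kBq.

0.64 kBq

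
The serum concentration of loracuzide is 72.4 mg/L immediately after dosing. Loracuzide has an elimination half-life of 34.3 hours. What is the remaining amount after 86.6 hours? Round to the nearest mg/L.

Number of half-lives: n = 86.6/34.3 ≈ 2.5248.
Remaining = 72.4 × (1/2)^2.5248 = 72.4 × 0.17377 ≈ 12.581 mg/L.

13 mg/L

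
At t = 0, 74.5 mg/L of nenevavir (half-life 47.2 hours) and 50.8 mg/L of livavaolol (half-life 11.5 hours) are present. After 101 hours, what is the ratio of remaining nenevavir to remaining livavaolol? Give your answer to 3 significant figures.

147

nenevavir: 74.5 × (1/2)^(101/47.2) = 74.5 × (1/2)^2.1398 ≈ 16.905 mg/L.
livavaolol: 50.8 × (1/2)^(101/11.5) = 50.8 × (1/2)^8.7826 ≈ 0.11535 mg/L.
Ratio ≈ 16.905 / 0.11535 ≈ 146.54.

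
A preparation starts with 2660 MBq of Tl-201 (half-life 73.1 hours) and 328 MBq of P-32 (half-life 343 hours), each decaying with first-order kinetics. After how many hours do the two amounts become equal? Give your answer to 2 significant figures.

280 hours

Set 2660·(1/2)^(t/73.1) = 328·(1/2)^(t/343).
Taking log₂: log₂(2660/328) = t·(1/73.1 − 1/343).
log₂(8.1098) = 3.0197; 1/73.1 − 1/343 = 0.010764.
t = 3.0197 / 0.010764 ≈ 280.52 hours.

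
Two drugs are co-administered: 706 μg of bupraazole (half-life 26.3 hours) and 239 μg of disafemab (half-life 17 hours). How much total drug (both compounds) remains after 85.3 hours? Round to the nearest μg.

82 μg

bupraazole: 706 × (1/2)^(85.3/26.3) = 706 × (1/2)^3.2433 ≈ 74.552 μg.
disafemab: 239 × (1/2)^(85.3/17) = 239 × (1/2)^5.0176 ≈ 7.3779 μg.
Total = 74.552 + 7.3779 ≈ 81.93 μg.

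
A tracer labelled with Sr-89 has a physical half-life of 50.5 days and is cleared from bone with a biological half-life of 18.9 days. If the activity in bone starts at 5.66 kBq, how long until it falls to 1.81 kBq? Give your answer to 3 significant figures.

22.6 days

1/t_eff = 1/t_phys + 1/t_biol = 1/50.5 + 1/18.9 = 0.072712 per day.
t_eff = 50.5 × 18.9 / (50.5 + 18.9) ≈ 13.753 days.
n = log₂(5.66/1.81) ≈ 1.6448; t = 1.6448 × 13.753 ≈ 22.621 days.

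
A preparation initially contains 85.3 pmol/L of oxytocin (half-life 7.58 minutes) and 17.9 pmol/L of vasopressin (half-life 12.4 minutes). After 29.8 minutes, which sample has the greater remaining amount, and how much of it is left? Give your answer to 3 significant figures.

oxytocin: 85.3 × (1/2)^3.9314 ≈ 5.5909 pmol/L.
vasopressin: 17.9 × (1/2)^2.4032 ≈ 3.3838 pmol/L.
Oxytocin has more remaining, at ≈ 5.5909 pmol/L.

oxytocin, 5.59 pmol/L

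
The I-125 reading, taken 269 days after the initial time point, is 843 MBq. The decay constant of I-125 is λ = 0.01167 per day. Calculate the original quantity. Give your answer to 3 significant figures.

t½ = ln 2 / λ = 0.69315 / 0.01167 ≈ 59.396 days.
Number of half-lives elapsed: n = 269/59.396 ≈ 4.529.
A₀ = A × 2^n = 843 × 2^4.529 = 843 × 23.086 ≈ 19462 MBq.

19500 MBq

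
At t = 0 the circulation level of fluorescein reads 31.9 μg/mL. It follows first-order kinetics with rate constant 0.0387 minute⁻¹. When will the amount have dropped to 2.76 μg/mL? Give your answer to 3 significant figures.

t½ = ln 2 / λ = 0.69315 / 0.0387 ≈ 17.911 minutes.
Fraction remaining = 2.76/31.9 ≈ 0.08652.
n = log₂(31.9/2.76) = ln(11.558)/ln 2 ≈ 3.5308 half-lives.
t = n × t½ = 3.5308 × 17.911 ≈ 63.24 minutes.

63.2 minutes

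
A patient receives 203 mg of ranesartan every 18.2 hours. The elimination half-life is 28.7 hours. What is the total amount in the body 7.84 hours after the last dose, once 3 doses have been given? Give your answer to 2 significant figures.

350 mg

The 3 doses were given 44.24, 26.04, 7.84 hours ago.
Total = 203·(1/2)^(44.24/28.7) + 203·(1/2)^(26.04/28.7) + 203·(1/2)^(7.84/28.7)
      = 69.738 + 108.23 + 167.98 ≈ 345.95 mg.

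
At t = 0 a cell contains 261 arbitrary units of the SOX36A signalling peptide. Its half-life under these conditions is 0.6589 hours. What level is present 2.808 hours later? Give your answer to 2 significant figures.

Number of half-lives: n = 2.808/0.6589 ≈ 4.2616.
Remaining = 261 × (1/2)^4.2616 = 261 × 0.052133 ≈ 13.607 arbitrary units.

14 arbitrary units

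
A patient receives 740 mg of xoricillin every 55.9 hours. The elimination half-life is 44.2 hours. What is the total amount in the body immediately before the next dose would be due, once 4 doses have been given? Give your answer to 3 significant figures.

The 4 doses were given 223.6, 167.7, 111.8, 55.9 hours ago.
Total = 740·(1/2)^(223.6/44.2) + 740·(1/2)^(167.7/44.2) + 740·(1/2)^(111.8/44.2) + 740·(1/2)^(55.9/44.2)
      = 22.201 + 53.344 + 128.17 + 307.98 ≈ 511.7 mg.

512 mg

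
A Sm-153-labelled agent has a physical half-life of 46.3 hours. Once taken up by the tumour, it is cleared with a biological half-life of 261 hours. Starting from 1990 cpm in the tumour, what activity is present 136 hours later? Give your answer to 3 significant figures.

181 cpm

1/t_eff = 1/t_phys + 1/t_biol = 1/46.3 + 1/261 = 0.02543 per hour.
t_eff = 46.3 × 261 / (46.3 + 261) ≈ 39.324 hours.
Remaining = 1990 × (1/2)^(136/39.324) = 1990 × (1/2)^3.4584 ≈ 181.03 cpm.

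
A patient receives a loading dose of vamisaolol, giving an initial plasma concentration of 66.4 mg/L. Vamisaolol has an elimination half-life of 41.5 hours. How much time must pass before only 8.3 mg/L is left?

8.3/66.4 = 1/8, so 3 half-lives have elapsed.
t = 3 × 41.5 = 124.5 hours.

124.5 hours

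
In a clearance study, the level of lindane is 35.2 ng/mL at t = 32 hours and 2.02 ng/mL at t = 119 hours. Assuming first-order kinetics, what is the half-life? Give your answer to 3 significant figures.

Over Δt = 119 − 32 = 87 hours, the level fell by a factor of 35.2/2.02 ≈ 17.426.
n = log₂(17.426) ≈ 4.1231 half-lives, so t½ = 87/4.1231 ≈ 21.1 hours.

21.1 hours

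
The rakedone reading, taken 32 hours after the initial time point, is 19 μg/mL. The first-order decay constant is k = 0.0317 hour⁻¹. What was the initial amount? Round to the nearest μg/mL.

t½ = ln 2 / k = 0.69315 / 0.0317 ≈ 21.866 hours.
Number of half-lives elapsed: n = 32/21.866 ≈ 1.4635.
A₀ = A × 2^n = 19 × 2^1.4635 = 19 × 2.7577 ≈ 52.396 μg/mL.

52 μg/mL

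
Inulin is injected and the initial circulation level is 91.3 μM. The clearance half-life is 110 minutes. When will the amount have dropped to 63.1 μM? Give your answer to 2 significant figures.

59 minutes

Fraction remaining = 63.1/91.3 ≈ 0.69113.
n = log₂(91.3/63.1) = ln(1.4469)/ln 2 ≈ 0.53297 half-lives.
t = n × t½ = 0.53297 × 110 ≈ 58.627 minutes.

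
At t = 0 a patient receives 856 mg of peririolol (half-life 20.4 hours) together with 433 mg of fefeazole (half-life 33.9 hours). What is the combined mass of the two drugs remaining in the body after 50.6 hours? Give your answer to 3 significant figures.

peririolol: 856 × (1/2)^(50.6/20.4) = 856 × (1/2)^2.4804 ≈ 153.39 mg.
fefeazole: 433 × (1/2)^(50.6/33.9) = 433 × (1/2)^1.4926 ≈ 153.87 mg.
Total = 153.39 + 153.87 ≈ 307.26 mg.

307 mg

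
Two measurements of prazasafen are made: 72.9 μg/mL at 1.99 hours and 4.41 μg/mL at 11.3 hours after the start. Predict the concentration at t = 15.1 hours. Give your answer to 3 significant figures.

1.40 μg/mL

Over Δt = 11.3 − 1.99 = 9.31 hours, the level fell by a factor of 72.9/4.41 ≈ 16.531.
n = log₂(16.531) ≈ 4.0471 half-lives, so t½ = 9.31/4.0471 ≈ 2.3004 hours.
From t = 11.3 to t = 15.1: 4.41 × (1/2)^((15.1−11.3)/2.3004) ≈ 1.4034 μg/mL.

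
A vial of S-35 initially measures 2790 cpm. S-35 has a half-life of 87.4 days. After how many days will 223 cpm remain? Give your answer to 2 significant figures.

Fraction remaining = 223/2790 ≈ 0.079928.
n = log₂(2790/223) = ln(12.511)/ln 2 ≈ 3.6451 half-lives.
t = n × t½ = 3.6451 × 87.4 ≈ 318.59 days.

320 days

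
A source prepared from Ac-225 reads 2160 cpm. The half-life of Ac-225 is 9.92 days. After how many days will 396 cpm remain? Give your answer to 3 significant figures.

24.3 days

Fraction remaining = 396/2160 ≈ 0.18333.
n = log₂(2160/396) = ln(5.4545)/ln 2 ≈ 2.4475 half-lives.
t = n × t½ = 2.4475 × 9.92 ≈ 24.279 days.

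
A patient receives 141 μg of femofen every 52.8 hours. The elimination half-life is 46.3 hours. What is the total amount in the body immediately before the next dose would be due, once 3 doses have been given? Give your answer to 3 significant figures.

106 μg

The 3 doses were given 158.4, 105.6, 52.8 hours ago.
Total = 141·(1/2)^(158.4/46.3) + 141·(1/2)^(105.6/46.3) + 141·(1/2)^(52.8/46.3)
      = 13.163 + 29.016 + 63.963 ≈ 106.14 μg.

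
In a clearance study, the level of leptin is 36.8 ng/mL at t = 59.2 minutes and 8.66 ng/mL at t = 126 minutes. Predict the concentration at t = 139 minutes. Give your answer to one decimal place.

6.5 ng/mL

Over Δt = 126 − 59.2 = 66.8 minutes, the level fell by a factor of 36.8/8.66 ≈ 4.2494.
n = log₂(4.2494) ≈ 2.0873 half-lives, so t½ = 66.8/2.0873 ≈ 32.004 minutes.
From t = 126 to t = 139: 8.66 × (1/2)^((139−126)/32.004) ≈ 6.5349 ng/mL.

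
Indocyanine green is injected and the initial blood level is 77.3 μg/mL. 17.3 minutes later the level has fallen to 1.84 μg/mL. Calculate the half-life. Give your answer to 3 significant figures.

3.21 minutes

A/A₀ = 1.84/77.3 ≈ 0.023803.
n = log₂(42.011) ≈ 5.3927 half-lives elapsed in 17.3 minutes.
t½ = 17.3/5.3927 ≈ 3.208 minutes.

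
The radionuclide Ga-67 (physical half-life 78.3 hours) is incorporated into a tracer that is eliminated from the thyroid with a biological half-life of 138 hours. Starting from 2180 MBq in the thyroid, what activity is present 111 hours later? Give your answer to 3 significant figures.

467 MBq

1/t_eff = 1/t_phys + 1/t_biol = 1/78.3 + 1/138 = 0.020018 per hour.
t_eff = 78.3 × 138 / (78.3 + 138) ≈ 49.956 hours.
Remaining = 2180 × (1/2)^(111/49.956) = 2180 × (1/2)^2.222 ≈ 467.28 MBq.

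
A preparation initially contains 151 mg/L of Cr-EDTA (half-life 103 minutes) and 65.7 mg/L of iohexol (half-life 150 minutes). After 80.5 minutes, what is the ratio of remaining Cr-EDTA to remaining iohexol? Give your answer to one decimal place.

1.9

Cr-EDTA: 151 × (1/2)^(80.5/103) = 151 × (1/2)^0.78155 ≈ 87.843 mg/L.
iohexol: 65.7 × (1/2)^(80.5/150) = 65.7 × (1/2)^0.53667 ≈ 45.291 mg/L.
Ratio ≈ 87.843 / 45.291 ≈ 1.9395.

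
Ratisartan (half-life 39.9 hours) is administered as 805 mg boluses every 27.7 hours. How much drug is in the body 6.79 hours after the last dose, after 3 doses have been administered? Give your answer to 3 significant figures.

1430 mg

The 3 doses were given 62.19, 34.49, 6.79 hours ago.
Total = 805·(1/2)^(62.19/39.9) + 805·(1/2)^(34.49/39.9) + 805·(1/2)^(6.79/39.9)
      = 273.27 + 442.16 + 715.43 ≈ 1430.9 mg.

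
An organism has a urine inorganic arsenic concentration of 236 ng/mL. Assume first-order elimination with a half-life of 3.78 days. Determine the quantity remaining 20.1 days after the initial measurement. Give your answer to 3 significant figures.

5.92 ng/mL

Number of half-lives: n = 20.1/3.78 ≈ 5.3175.
Remaining = 236 × (1/2)^5.3175 = 236 × 0.025078 ≈ 5.9183 ng/mL.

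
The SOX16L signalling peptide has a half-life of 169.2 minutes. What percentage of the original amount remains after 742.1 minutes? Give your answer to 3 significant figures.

4.78%

n = 742.1/169.2 ≈ 4.3859 half-lives.
Fraction remaining = (1/2)^4.3859 ≈ 0.04783, i.e. 4.783%.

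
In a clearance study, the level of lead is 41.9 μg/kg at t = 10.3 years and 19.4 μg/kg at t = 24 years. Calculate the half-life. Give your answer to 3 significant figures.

Over Δt = 24 − 10.3 = 13.7 years, the level fell by a factor of 41.9/19.4 ≈ 2.1598.
n = log₂(2.1598) ≈ 1.1109 half-lives, so t½ = 13.7/1.1109 ≈ 12.332 years.

12.3 years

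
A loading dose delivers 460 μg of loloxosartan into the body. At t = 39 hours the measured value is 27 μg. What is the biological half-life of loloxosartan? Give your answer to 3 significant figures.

A/A₀ = 27/460 ≈ 0.058696.
n = log₂(17.037) ≈ 4.0906 half-lives elapsed in 39 hours.
t½ = 39/4.0906 ≈ 9.534 hours.

9.53 hours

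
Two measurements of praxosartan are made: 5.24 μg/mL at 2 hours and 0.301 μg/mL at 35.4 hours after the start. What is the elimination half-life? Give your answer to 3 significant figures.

8.10 hours

Over Δt = 35.4 − 2 = 33.4 hours, the level fell by a factor of 5.24/0.301 ≈ 17.409.
n = log₂(17.409) ≈ 4.1217 half-lives, so t½ = 33.4/4.1217 ≈ 8.1034 hours.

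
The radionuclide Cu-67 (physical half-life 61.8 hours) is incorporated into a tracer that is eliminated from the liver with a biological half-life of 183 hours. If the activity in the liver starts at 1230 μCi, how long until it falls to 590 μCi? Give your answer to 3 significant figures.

1/t_eff = 1/t_phys + 1/t_biol = 1/61.8 + 1/183 = 0.021646 per hour.
t_eff = 61.8 × 183 / (61.8 + 183) ≈ 46.199 hours.
n = log₂(1230/590) ≈ 1.0599; t = 1.0599 × 46.199 ≈ 48.965 hours.

49.0 hours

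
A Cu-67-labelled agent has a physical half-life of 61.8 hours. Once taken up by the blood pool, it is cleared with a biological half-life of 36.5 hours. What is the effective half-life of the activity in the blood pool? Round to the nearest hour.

1/t_eff = 1/t_phys + 1/t_biol = 1/61.8 + 1/36.5 = 0.043578 per hour.
t_eff = 61.8 × 36.5 / (61.8 + 36.5) ≈ 22.947 hours.

23 hours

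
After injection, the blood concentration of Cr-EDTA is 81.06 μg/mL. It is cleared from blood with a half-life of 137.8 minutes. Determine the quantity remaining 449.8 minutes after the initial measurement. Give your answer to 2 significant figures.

Number of half-lives: n = 449.8/137.8 ≈ 3.2642.
Remaining = 81.06 × (1/2)^3.2642 = 81.06 × 0.10409 ≈ 8.4372 μg/mL.

8.4 μg/mL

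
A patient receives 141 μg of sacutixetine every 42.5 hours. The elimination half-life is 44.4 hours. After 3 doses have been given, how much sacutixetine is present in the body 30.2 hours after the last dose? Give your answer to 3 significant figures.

157 μg

The 3 doses were given 115.2, 72.7, 30.2 hours ago.
Total = 141·(1/2)^(115.2/44.4) + 141·(1/2)^(72.7/44.4) + 141·(1/2)^(30.2/44.4)
      = 23.344 + 45.323 + 87.996 ≈ 156.66 μg.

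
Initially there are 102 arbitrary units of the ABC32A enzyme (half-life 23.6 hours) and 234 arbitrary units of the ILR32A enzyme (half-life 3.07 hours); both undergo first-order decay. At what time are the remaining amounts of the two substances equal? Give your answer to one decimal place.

4.2 hours

Set 102·(1/2)^(t/23.6) = 234·(1/2)^(t/3.07).
Taking log₂: log₂(102/234) = t·(1/23.6 − 1/3.07).
log₂(0.4359) = -1.1979; 1/23.6 − 1/3.07 = -0.28336.
t = -1.1979 / -0.28336 ≈ 4.2276 hours.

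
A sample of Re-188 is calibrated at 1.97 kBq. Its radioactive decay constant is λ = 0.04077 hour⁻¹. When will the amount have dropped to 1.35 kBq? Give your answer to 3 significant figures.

9.27 hours

t½ = ln 2 / λ = 0.69315 / 0.04077 ≈ 17.001 hours.
Fraction remaining = 1.35/1.97 ≈ 0.68528.
n = log₂(1.97/1.35) = ln(1.4593)/ln 2 ≈ 0.54524 half-lives.
t = n × t½ = 0.54524 × 17.001 ≈ 9.2698 hours.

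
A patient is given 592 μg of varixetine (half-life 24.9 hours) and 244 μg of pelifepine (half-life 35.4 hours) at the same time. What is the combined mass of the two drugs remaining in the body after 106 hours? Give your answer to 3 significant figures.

61.6 μg

varixetine: 592 × (1/2)^(106/24.9) = 592 × (1/2)^4.257 ≈ 30.962 μg.
pelifepine: 244 × (1/2)^(106/35.4) = 244 × (1/2)^2.9944 ≈ 30.62 μg.
Total = 30.962 + 30.62 ≈ 61.582 μg.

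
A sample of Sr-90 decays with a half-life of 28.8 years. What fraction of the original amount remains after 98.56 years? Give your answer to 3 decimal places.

0.093

n = 98.56/28.8 ≈ 3.4222 half-lives.
Fraction remaining = (1/2)^3.4222 ≈ 0.093284.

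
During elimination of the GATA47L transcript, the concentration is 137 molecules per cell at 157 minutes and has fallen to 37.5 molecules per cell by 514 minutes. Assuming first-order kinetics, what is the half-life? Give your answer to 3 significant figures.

191 minutes

Over Δt = 514 − 157 = 357 minutes, the level fell by a factor of 137/37.5 ≈ 3.6533.
n = log₂(3.6533) ≈ 1.8692 half-lives, so t½ = 357/1.8692 ≈ 190.99 minutes.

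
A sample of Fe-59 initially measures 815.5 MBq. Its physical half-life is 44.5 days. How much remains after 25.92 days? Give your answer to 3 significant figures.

Number of half-lives: n = 25.92/44.5 ≈ 0.58247.
Remaining = 815.5 × (1/2)^0.58247 = 815.5 × 0.66782 ≈ 544.61 MBq.

545 MBq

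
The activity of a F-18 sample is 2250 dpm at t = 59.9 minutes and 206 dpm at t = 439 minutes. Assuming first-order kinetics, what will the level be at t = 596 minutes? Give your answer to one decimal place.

76.5 dpm

Over Δt = 439 − 59.9 = 379.1 minutes, the level fell by a factor of 2250/206 ≈ 10.922.
n = log₂(10.922) ≈ 3.4492 half-lives, so t½ = 379.1/3.4492 ≈ 109.91 minutes.
From t = 439 to t = 596: 206 × (1/2)^((596−439)/109.91) ≈ 76.535 dpm.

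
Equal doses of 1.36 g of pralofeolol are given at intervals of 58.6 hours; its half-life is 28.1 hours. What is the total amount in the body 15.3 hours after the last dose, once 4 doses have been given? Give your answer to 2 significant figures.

1.2 g

The 4 doses were given 191.1, 132.5, 73.9, 15.3 hours ago.
Total = 1.36·(1/2)^(191.1/28.1) + 1.36·(1/2)^(132.5/28.1) + 1.36·(1/2)^(73.9/28.1) + 1.36·(1/2)^(15.3/28.1)
      = 0.012199 + 0.051772 + 0.21972 + 0.93247 ≈ 1.2162 g.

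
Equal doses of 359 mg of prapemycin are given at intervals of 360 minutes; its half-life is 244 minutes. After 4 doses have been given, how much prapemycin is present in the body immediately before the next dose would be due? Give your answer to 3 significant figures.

198 mg

The 4 doses were given 1440, 1080, 720, 360 minutes ago.
Total = 359·(1/2)^(1440/244) + 359·(1/2)^(1080/244) + 359·(1/2)^(720/244) + 359·(1/2)^(360/244)
      = 6.0052 + 16.698 + 46.431 + 129.11 ≈ 198.24 mg.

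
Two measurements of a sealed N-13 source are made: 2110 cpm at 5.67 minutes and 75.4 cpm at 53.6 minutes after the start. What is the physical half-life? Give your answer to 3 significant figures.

Over Δt = 53.6 − 5.67 = 47.93 minutes, the level fell by a factor of 2110/75.4 ≈ 27.984.
n = log₂(27.984) ≈ 4.8065 half-lives, so t½ = 47.93/4.8065 ≈ 9.9718 minutes.

9.97 minutes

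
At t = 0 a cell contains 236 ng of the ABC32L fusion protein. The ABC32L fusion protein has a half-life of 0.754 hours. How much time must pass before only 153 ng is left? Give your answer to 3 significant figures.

Fraction remaining = 153/236 ≈ 0.64831.
n = log₂(236/153) = ln(1.5425)/ln 2 ≈ 0.62526 half-lives.
t = n × t½ = 0.62526 × 0.754 ≈ 0.47144 hours.

0.471 hours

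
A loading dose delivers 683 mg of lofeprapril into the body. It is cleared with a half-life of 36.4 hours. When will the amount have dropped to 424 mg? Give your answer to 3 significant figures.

25.0 hours

Fraction remaining = 424/683 ≈ 0.62079.
n = log₂(683/424) = ln(1.6108)/ln 2 ≈ 0.68782 half-lives.
t = n × t½ = 0.68782 × 36.4 ≈ 25.037 hours.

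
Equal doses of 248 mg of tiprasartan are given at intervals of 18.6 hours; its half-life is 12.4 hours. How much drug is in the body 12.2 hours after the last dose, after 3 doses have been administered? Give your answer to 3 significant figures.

185 mg

The 3 doses were given 49.4, 30.8, 12.2 hours ago.
Total = 248·(1/2)^(49.4/12.4) + 248·(1/2)^(30.8/12.4) + 248·(1/2)^(12.2/12.4)
      = 15.674 + 44.333 + 125.39 ≈ 185.4 mg.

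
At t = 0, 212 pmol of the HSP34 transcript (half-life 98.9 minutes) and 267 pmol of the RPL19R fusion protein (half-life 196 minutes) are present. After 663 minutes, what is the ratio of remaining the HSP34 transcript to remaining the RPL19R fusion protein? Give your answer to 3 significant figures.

HSP34 transcript: 212 × (1/2)^(663/98.9) = 212 × (1/2)^6.7037 ≈ 2.0338 pmol.
RPL19R fusion protein: 267 × (1/2)^(663/196) = 267 × (1/2)^3.3827 ≈ 25.599 pmol.
Ratio ≈ 2.0338 / 25.599 ≈ 0.079447.

0.0794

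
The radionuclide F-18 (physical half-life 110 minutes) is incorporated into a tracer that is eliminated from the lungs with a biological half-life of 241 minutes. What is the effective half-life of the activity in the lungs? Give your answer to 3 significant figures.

1/t_eff = 1/t_phys + 1/t_biol = 1/110 + 1/241 = 0.01324 per minute.
t_eff = 110 × 241 / (110 + 241) ≈ 75.527 minutes.

75.5 minutes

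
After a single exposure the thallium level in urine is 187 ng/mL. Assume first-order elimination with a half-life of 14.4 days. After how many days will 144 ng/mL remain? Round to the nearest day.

Fraction remaining = 144/187 ≈ 0.77005.
n = log₂(187/144) = ln(1.2986)/ln 2 ≈ 0.37697 half-lives.
t = n × t½ = 0.37697 × 14.4 ≈ 5.4284 days.

5 days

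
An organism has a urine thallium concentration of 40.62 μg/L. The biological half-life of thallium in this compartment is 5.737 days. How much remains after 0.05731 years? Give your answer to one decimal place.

3.2 μg/L

Convert the elapsed time: 0.05731 years = 20.9182 days.
Number of half-lives: n = 20.9182/5.737 ≈ 3.6462.
Remaining = 40.62 × (1/2)^3.6462 = 40.62 × 0.079871 ≈ 3.2444 μg/L.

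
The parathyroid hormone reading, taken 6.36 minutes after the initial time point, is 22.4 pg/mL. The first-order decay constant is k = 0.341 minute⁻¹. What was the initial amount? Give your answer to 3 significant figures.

196 pg/mL

t½ = ln 2 / k = 0.69315 / 0.341 ≈ 2.0327 minutes.
Number of half-lives elapsed: n = 6.36/2.0327 ≈ 3.1289.
A₀ = A × 2^n = 22.4 × 2^3.1289 = 22.4 × 8.7474 ≈ 195.94 pg/mL.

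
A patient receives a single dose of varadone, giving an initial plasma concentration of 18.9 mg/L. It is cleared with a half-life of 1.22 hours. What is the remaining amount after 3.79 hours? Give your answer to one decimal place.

Number of half-lives: n = 3.79/1.22 ≈ 3.1066.
Remaining = 18.9 × (1/2)^3.1066 = 18.9 × 0.1161 ≈ 2.1943 mg/L.

2.2 mg/L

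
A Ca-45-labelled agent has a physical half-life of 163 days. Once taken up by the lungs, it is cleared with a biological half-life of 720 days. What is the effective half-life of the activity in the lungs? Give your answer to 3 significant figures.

1/t_eff = 1/t_phys + 1/t_biol = 1/163 + 1/720 = 0.0075239 per day.
t_eff = 163 × 720 / (163 + 720) ≈ 132.91 days.

133 days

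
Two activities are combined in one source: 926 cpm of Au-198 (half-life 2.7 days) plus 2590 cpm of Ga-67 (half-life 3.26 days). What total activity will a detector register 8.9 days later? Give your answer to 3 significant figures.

485 cpm

Au-198: 926 × (1/2)^(8.9/2.7) = 926 × (1/2)^3.2963 ≈ 94.26 cpm.
Ga-67: 2590 × (1/2)^(8.9/3.26) = 2590 × (1/2)^2.7301 ≈ 390.36 cpm.
Total = 94.26 + 390.36 ≈ 484.62 cpm.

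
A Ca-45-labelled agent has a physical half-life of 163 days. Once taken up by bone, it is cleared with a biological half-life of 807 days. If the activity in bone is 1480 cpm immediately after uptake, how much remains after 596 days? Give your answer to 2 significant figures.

70 cpm

1/t_eff = 1/t_phys + 1/t_biol = 1/163 + 1/807 = 0.0073741 per day.
t_eff = 163 × 807 / (163 + 807) ≈ 135.61 days.
Remaining = 1480 × (1/2)^(596/135.61) = 1480 × (1/2)^4.395 ≈ 70.346 cpm.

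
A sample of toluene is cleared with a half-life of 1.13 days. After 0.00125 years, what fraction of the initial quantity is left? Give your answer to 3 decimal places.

0.00125 years = 0.45625 days.
n = 0.45625/1.13 ≈ 0.40376 half-lives.
Fraction remaining = (1/2)^0.40376 ≈ 0.75589.

0.756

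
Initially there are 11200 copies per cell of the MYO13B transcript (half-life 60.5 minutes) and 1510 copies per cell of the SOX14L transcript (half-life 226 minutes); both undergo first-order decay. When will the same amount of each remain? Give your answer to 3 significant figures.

239 minutes

Set 11200·(1/2)^(t/60.5) = 1510·(1/2)^(t/226).
Taking log₂: log₂(11200/1510) = t·(1/60.5 − 1/226).
log₂(7.4172) = 2.8909; 1/60.5 − 1/226 = 0.012104.
t = 2.8909 / 0.012104 ≈ 238.83 minutes.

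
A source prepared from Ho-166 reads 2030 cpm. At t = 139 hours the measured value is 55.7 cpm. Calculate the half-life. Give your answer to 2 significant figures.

27 hours

A/A₀ = 55.7/2030 ≈ 0.027438.
n = log₂(36.445) ≈ 5.1877 half-lives elapsed in 139 hours.
t½ = 139/5.1877 ≈ 26.794 hours.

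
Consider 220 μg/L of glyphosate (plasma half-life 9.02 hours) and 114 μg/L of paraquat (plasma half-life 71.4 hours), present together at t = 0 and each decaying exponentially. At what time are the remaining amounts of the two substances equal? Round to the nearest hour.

Set 220·(1/2)^(t/9.02) = 114·(1/2)^(t/71.4).
Taking log₂: log₂(220/114) = t·(1/9.02 − 1/71.4).
log₂(1.9298) = 0.94847; 1/9.02 − 1/71.4 = 0.096859.
t = 0.94847 / 0.096859 ≈ 9.7923 hours.

10 hours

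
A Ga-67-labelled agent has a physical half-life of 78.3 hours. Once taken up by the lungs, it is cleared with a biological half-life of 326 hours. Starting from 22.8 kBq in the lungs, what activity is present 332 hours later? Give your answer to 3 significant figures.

1/t_eff = 1/t_phys + 1/t_biol = 1/78.3 + 1/326 = 0.015839 per hour.
t_eff = 78.3 × 326 / (78.3 + 326) ≈ 63.136 hours.
Remaining = 22.8 × (1/2)^(332/63.136) = 22.8 × (1/2)^5.2585 ≈ 0.59562 kBq.

0.596 kBq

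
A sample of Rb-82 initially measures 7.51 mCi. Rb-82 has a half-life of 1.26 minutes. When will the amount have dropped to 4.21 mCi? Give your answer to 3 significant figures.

1.05 minutes

Fraction remaining = 4.21/7.51 ≈ 0.56059.
n = log₂(7.51/4.21) = ln(1.7838)/ln 2 ≈ 0.83499 half-lives.
t = n × t½ = 0.83499 × 1.26 ≈ 1.0521 minutes.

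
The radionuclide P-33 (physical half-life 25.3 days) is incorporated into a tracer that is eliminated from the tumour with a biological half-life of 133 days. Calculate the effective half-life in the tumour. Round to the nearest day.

1/t_eff = 1/t_phys + 1/t_biol = 1/25.3 + 1/133 = 0.047044 per day.
t_eff = 25.3 × 133 / (25.3 + 133) ≈ 21.256 days.

21 days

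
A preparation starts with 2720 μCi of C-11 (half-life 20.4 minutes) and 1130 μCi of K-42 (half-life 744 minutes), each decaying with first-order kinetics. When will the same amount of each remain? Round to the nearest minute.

27 minutes

Set 2720·(1/2)^(t/20.4) = 1130·(1/2)^(t/744).
Taking log₂: log₂(2720/1130) = t·(1/20.4 − 1/744).
log₂(2.4071) = 1.2673; 1/20.4 − 1/744 = 0.047676.
t = 1.2673 / 0.047676 ≈ 26.581 minutes.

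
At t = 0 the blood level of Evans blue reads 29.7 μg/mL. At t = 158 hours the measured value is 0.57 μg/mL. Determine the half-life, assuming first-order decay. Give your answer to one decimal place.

A/A₀ = 0.57/29.7 ≈ 0.019192.
n = log₂(52.105) ≈ 5.7034 half-lives elapsed in 158 hours.
t½ = 158/5.7034 ≈ 27.703 hours.

27.7 hours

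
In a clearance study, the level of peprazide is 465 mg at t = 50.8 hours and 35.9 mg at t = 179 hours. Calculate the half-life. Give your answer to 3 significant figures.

34.7 hours

Over Δt = 179 − 50.8 = 128.2 hours, the level fell by a factor of 465/35.9 ≈ 12.953.
n = log₂(12.953) ≈ 3.6952 half-lives, so t½ = 128.2/3.6952 ≈ 34.694 hours.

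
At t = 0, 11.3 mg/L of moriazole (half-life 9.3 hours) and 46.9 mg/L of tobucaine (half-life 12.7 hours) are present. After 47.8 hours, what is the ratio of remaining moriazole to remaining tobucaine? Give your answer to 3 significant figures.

moriazole: 11.3 × (1/2)^(47.8/9.3) = 11.3 × (1/2)^5.1398 ≈ 0.32052 mg/L.
tobucaine: 46.9 × (1/2)^(47.8/12.7) = 46.9 × (1/2)^3.7638 ≈ 3.4527 mg/L.
Ratio ≈ 0.32052 / 3.4527 ≈ 0.09283.

0.0928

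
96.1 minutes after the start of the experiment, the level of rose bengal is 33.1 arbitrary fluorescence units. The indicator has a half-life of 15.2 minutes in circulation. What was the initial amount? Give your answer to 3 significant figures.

2650 arbitrary fluorescence units

Number of half-lives elapsed: n = 96.1/15.2 ≈ 6.3224.
A₀ = A × 2^n = 33.1 × 2^6.3224 = 33.1 × 80.024 ≈ 2648.8 arbitrary fluorescence units.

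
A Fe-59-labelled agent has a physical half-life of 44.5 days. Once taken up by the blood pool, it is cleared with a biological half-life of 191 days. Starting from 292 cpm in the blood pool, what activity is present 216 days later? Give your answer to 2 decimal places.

1/t_eff = 1/t_phys + 1/t_biol = 1/44.5 + 1/191 = 0.027708 per day.
t_eff = 44.5 × 191 / (44.5 + 191) ≈ 36.091 days.
Remaining = 292 × (1/2)^(216/36.091) = 292 × (1/2)^5.9848 ≈ 4.6108 cpm.

4.61 cpm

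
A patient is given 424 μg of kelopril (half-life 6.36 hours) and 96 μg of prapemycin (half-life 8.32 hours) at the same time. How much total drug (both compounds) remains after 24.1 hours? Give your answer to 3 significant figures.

43.6 μg

kelopril: 424 × (1/2)^(24.1/6.36) = 424 × (1/2)^3.7893 ≈ 30.667 μg.
prapemycin: 96 × (1/2)^(24.1/8.32) = 96 × (1/2)^2.8966 ≈ 12.891 μg.
Total = 30.667 + 12.891 ≈ 43.558 μg.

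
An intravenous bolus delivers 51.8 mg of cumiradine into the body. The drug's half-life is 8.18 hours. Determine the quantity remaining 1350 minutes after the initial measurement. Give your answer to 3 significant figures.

Convert the elapsed time: 1350 minutes = 22.5 hours.
Number of half-lives: n = 22.5/8.18 ≈ 2.7506.
Remaining = 51.8 × (1/2)^2.7506 = 51.8 × 0.14859 ≈ 7.6969 mg.

7.70 mg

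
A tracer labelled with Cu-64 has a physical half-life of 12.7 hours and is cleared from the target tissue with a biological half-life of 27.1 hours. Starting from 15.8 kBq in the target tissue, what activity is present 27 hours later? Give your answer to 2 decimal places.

1.81 kBq

1/t_eff = 1/t_phys + 1/t_biol = 1/12.7 + 1/27.1 = 0.11564 per hour.
t_eff = 12.7 × 27.1 / (12.7 + 27.1) ≈ 8.6475 hours.
Remaining = 15.8 × (1/2)^(27/8.6475) = 15.8 × (1/2)^3.1223 ≈ 1.8145 kBq.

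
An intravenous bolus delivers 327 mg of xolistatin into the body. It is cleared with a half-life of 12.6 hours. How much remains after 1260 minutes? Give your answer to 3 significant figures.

Convert the elapsed time: 1260 minutes = 21 hours.
Number of half-lives: n = 21/12.6 ≈ 1.6667.
Remaining = 327 × (1/2)^1.6667 = 327 × 0.31498 ≈ 103 mg.

103 mg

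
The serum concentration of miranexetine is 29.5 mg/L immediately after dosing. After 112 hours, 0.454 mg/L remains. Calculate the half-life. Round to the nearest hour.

A/A₀ = 0.454/29.5 ≈ 0.01539.
n = log₂(64.978) ≈ 6.0219 half-lives elapsed in 112 hours.
t½ = 112/6.0219 ≈ 18.599 hours.

19 hours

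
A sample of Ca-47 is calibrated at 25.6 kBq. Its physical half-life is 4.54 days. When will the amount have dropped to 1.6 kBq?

18.16 days

1.6/25.6 = 1/16, so 4 half-lives have elapsed.
t = 4 × 4.54 = 18.16 days.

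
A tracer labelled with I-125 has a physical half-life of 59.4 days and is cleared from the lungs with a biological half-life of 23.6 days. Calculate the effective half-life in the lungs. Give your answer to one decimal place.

1/t_eff = 1/t_phys + 1/t_biol = 1/59.4 + 1/23.6 = 0.059208 per day.
t_eff = 59.4 × 23.6 / (59.4 + 23.6) ≈ 16.89 days.

16.9 days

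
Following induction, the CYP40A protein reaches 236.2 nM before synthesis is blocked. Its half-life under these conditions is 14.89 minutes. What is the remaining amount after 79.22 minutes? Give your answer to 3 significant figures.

5.91 nM

Number of half-lives: n = 79.22/14.89 ≈ 5.3203.
Remaining = 236.2 × (1/2)^5.3203 = 236.2 × 0.025027 ≈ 5.9115 nM.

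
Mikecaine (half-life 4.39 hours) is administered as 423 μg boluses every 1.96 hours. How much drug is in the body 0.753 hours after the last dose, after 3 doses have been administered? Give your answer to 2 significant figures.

The 3 doses were given 4.673, 2.713, 0.753 hours ago.
Total = 423·(1/2)^(4.673/4.39) + 423·(1/2)^(2.713/4.39) + 423·(1/2)^(0.753/4.39)
      = 202.26 + 275.62 + 375.58 ≈ 853.46 μg.

850 μg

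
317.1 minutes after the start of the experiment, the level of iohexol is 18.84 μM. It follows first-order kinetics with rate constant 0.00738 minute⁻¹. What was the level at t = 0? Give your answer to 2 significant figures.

t½ = ln 2 / λ = 0.69315 / 0.00738 ≈ 93.922 minutes.
Number of half-lives elapsed: n = 317.1/93.922 ≈ 3.3762.
A₀ = A × 2^n = 18.84 × 2^3.3762 = 18.84 × 10.383 ≈ 195.62 μM.

200 μM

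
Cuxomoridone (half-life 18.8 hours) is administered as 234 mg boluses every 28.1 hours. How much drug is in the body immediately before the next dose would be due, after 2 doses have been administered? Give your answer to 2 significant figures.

The 2 doses were given 56.2, 28.1 hours ago.
Total = 234·(1/2)^(56.2/18.8) + 234·(1/2)^(28.1/18.8)
      = 29.466 + 83.037 ≈ 112.5 mg.

110 mg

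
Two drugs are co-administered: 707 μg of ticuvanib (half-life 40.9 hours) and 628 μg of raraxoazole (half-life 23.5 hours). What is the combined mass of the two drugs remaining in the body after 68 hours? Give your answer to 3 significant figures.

308 μg

ticuvanib: 707 × (1/2)^(68/40.9) = 707 × (1/2)^1.6626 ≈ 223.32 μg.
raraxoazole: 628 × (1/2)^(68/23.5) = 628 × (1/2)^2.8936 ≈ 84.507 μg.
Total = 223.32 + 84.507 ≈ 307.83 μg.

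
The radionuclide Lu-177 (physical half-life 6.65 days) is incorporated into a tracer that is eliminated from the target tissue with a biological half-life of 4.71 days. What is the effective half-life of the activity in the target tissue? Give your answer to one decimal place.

1/t_eff = 1/t_phys + 1/t_biol = 1/6.65 + 1/4.71 = 0.36269 per day.
t_eff = 6.65 × 4.71 / (6.65 + 4.71) ≈ 2.7572 days.

2.8 days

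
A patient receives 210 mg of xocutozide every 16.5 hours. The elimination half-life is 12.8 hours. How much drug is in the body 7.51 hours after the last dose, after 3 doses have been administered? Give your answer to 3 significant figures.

The 3 doses were given 40.51, 24.01, 7.51 hours ago.
Total = 210·(1/2)^(40.51/12.8) + 210·(1/2)^(24.01/12.8) + 210·(1/2)^(7.51/12.8)
      = 23.416 + 57.221 + 139.83 ≈ 220.47 mg.

220 mg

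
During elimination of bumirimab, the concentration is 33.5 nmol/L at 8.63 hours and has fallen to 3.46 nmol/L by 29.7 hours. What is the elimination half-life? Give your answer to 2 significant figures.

Over Δt = 29.7 − 8.63 = 21.07 hours, the level fell by a factor of 33.5/3.46 ≈ 9.6821.
n = log₂(9.6821) ≈ 3.2753 half-lives, so t½ = 21.07/3.2753 ≈ 6.433 hours.

6.4 hours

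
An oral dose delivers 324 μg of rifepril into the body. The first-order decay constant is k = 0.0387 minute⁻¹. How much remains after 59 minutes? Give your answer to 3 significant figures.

33.0 μg

t½ = ln 2 / k = 0.69315 / 0.0387 ≈ 17.911 minutes.
Number of half-lives: n = 59/17.911 ≈ 3.2941.
Remaining = 324 × (1/2)^3.2941 = 324 × 0.10195 ≈ 33.031 μg.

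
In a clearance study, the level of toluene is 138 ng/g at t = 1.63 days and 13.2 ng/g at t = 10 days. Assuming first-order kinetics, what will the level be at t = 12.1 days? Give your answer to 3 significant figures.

7.33 ng/g

Over Δt = 10 − 1.63 = 8.37 days, the level fell by a factor of 138/13.2 ≈ 10.455.
n = log₂(10.455) ≈ 3.3861 half-lives, so t½ = 8.37/3.3861 ≈ 2.4719 days.
From t = 10 to t = 12.1: 13.2 × (1/2)^((12.1−10)/2.4719) ≈ 7.3254 ng/g.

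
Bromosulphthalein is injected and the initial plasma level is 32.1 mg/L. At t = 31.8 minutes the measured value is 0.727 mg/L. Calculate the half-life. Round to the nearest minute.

A/A₀ = 0.727/32.1 ≈ 0.022648.
n = log₂(44.154) ≈ 5.4645 half-lives elapsed in 31.8 minutes.
t½ = 31.8/5.4645 ≈ 5.8194 minutes.

6 minutes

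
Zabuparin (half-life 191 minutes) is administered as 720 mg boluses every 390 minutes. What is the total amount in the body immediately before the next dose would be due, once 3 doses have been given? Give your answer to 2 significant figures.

The 3 doses were given 1170, 780, 390 minutes ago.
Total = 720·(1/2)^(1170/191) + 720·(1/2)^(780/191) + 720·(1/2)^(390/191)
      = 10.312 + 42.462 + 174.85 ≈ 227.62 mg.

230 mg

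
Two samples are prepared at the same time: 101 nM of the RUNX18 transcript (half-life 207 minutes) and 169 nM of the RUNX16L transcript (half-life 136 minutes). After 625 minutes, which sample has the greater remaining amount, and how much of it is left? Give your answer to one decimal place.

RUNX18 transcript, 12.5 nM

RUNX18 transcript: 101 × (1/2)^3.0193 ≈ 12.457 nM.
RUNX16L transcript: 169 × (1/2)^4.5956 ≈ 6.99 nM.
RUNX18 transcript has more remaining, at ≈ 12.457 nM.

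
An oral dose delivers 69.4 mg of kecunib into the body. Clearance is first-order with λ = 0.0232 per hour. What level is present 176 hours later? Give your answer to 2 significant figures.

1.2 mg

t½ = ln 2 / λ = 0.69315 / 0.0232 ≈ 29.877 hours.
Number of half-lives: n = 176/29.877 ≈ 5.8908.
Remaining = 69.4 × (1/2)^5.8908 = 69.4 × 0.016853 ≈ 1.1696 mg.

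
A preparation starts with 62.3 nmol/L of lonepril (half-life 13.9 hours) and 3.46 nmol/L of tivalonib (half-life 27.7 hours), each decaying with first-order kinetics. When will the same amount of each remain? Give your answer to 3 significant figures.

116 hours

Set 62.3·(1/2)^(t/13.9) = 3.46·(1/2)^(t/27.7).
Taking log₂: log₂(62.3/3.46) = t·(1/13.9 − 1/27.7).
log₂(18.006) = 4.1704; 1/13.9 − 1/27.7 = 0.035841.
t = 4.1704 / 0.035841 ≈ 116.36 hours.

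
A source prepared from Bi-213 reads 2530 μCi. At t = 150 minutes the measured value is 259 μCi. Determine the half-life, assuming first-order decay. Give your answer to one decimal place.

A/A₀ = 259/2530 ≈ 0.10237.
n = log₂(9.7683) ≈ 3.2881 half-lives elapsed in 150 minutes.
t½ = 150/3.2881 ≈ 45.619 minutes.

45.6 minutes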